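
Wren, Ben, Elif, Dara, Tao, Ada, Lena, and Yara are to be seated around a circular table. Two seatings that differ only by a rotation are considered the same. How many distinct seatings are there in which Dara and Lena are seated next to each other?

Treat {Dara, Lena} as one unit (2 internal orders) and seat the resulting 7 units around the table: (6)! circular arrangements.
So 2 × (6)! = 2 × 720 = 1440.

1440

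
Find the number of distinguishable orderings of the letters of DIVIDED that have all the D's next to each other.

60

Treat the 3 copies of D as a single block. The multiset to arrange is then {DDD, E, I, I, V}, 5 items in all.
That gives (5)!/(2!) = 60 arrangements.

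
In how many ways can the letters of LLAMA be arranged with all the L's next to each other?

12

Treat the 2 copies of L as a single block. The multiset to arrange is then {LL, A, A, M}, 4 items in all.
That gives (4)!/(2!) = 12 arrangements.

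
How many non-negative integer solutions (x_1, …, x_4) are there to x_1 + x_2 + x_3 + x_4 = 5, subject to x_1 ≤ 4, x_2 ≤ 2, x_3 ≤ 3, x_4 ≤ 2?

Ignoring the caps, the number of non-negative solutions to x_1+…+x_4 = 5 is C(8,3) = 56.
Subtract solutions that violate a single cap (substitute x_i' = x_i − (cap_i+1)): x_1 ≥ 5 gives C(3,3) = 1; x_2 ≥ 3 gives C(5,3) = 10; x_3 ≥ 4 gives C(4,3) = 4; x_4 ≥ 3 gives C(5,3) = 10. Together 25.
No two caps can be exceeded simultaneously, so the pair terms are all 0.
By inclusion–exclusion the count is 56 − 25 + 0 = 31.

31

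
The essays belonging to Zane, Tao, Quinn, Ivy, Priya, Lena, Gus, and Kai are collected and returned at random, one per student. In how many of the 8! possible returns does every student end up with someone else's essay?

14833

Let Aᵢ be the assignments in which student i gets their own essay. We want the size of the complement of A₁∪…∪A_8.
By inclusion–exclusion this is Σ_{j=0}^{8} (−1)^j C(8,j)·(8−j)!.
Computing: 40320 − 40320 + 20160 − 6720 + 1680 − 336 + 56 − 8 + 1 = 14833.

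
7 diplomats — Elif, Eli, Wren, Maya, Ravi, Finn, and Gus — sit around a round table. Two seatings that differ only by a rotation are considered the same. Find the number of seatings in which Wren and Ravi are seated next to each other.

Glue Wren and Ravi into a block (2 internal orders). Seating 6 units around a circle gives (5)! arrangements.
So 2 × (5)! = 2 × 120 = 240.

240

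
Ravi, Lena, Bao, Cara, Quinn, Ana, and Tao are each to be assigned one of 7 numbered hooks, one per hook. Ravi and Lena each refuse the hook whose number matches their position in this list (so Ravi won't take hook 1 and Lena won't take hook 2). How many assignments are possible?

3720

Let Aᵢ (for i ∈ {1, 2}) be the placements that put person i in their forbidden hook. Any j of these fix j positions, leaving (7−j)! ways to fill the rest, and there are C(2,j) ways to pick which j.
By inclusion–exclusion, the number of valid placements is Σ_{j=0}^{2} (−1)^j C(2,j)·(7−j)!.
Computing: 5040 − 1440 + 120 = 3720.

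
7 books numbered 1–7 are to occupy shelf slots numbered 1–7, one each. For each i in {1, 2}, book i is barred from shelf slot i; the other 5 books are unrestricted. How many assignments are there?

3720

Let Aᵢ (for i ∈ {1, 2}) be the placements that put book i in its forbidden shelf slot. Any j of these fix j positions, leaving (7−j)! ways to fill the rest, and there are C(2,j) ways to pick which j.
By inclusion–exclusion, the number of valid placements is Σ_{j=0}^{2} (−1)^j C(2,j)·(7−j)!.
Computing: 5040 − 1440 + 120 = 3720.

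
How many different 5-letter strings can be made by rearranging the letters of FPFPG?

30

FPFPG has 5 letters with F appearing twice and P appearing twice.
Dividing 5! = 120 by 2!·2! = 4 for the repeated letters gives 30.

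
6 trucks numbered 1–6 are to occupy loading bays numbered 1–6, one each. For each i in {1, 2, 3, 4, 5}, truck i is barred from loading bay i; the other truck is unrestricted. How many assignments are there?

309

Let Aᵢ (for 1 ≤ i ≤ 5) be the placements that put truck i in its forbidden loading bay. Any j of these fix j positions, leaving (6−j)! ways to fill the rest, and there are C(5,j) ways to pick which j.
By inclusion–exclusion, the number of valid placements is Σ_{j=0}^{5} (−1)^j C(5,j)·(6−j)!.
Computing: 720 − 600 + 240 − 60 + 10 − 1 = 309.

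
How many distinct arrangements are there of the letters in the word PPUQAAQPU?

PPUQAAQPU has 9 letters with A appearing twice, P appearing 3 times, Q appearing twice, and U appearing twice.
So there are 9! / (3!·2!·2!·2!) = 7560 distinguishable arrangements.

7560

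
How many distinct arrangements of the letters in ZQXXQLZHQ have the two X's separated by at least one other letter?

11760

Total arrangements of ZQXXQLZHQ: 9!/(3!·2!·2!) = 15120.
If the two X's are adjacent, glue them into one block, leaving 8 items to arrange: (8)!/(3!·2!) = 3360 ways.
Hence 15120 − 3360 = 11760.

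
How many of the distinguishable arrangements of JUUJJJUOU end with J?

280

With the last slot taken by J, it remains to arrange the other 8 letters (UUJJJUOU).
Those 8 letters have J appearing 3 times and U appearing 4 times, giving (8)!/(4!·3!) = 280.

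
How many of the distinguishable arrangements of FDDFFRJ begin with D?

120

Fix D in the first position and arrange the remaining 6 letters.
Those 6 letters have F appearing 3 times, giving (6)!/(3!) = 120.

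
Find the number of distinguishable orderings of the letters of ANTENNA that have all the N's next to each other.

Treat the 3 copies of N as a single block. The multiset to arrange is then {NNN, A, A, E, T}, 5 items in all.
That gives (5)!/(2!) = 60 arrangements.

60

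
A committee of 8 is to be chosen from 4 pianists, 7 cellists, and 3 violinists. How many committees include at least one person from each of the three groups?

With no constraint there are C(14,8) = 3003 possible selections.
Selections missing a whole group: no pianists → C(10,8) = 45; no cellists → C(7,8) = 0; no violinists → C(11,8) = 165.
Add back selections omitting two groups (i.e. drawn from a single group): C(4,8) + C(7,8) + C(3,8) = 0.
By inclusion–exclusion: 3003 − 210 + 0 = 2793.

2793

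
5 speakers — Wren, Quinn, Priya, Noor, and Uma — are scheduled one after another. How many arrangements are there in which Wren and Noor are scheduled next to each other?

Glue Wren and Noor into one block (2 internal orders), leaving 4 units to arrange in a row.
That gives 2 × 4! = 2 × 24 = 48.

48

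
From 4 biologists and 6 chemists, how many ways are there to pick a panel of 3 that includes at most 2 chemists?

100

Split by how many chemists are chosen (0 through 2).
Sum: C(6,0)·C(4,3) + C(6,1)·C(4,2) + C(6,2)·C(4,1) = 4 + 36 + 60 = 100.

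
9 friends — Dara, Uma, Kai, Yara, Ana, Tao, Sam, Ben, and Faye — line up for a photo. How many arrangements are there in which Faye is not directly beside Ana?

282240

There are 9! = 362880 arrangements in all. If Faye and Ana are adjacent, merging them into one block gives 2·(8)! = 80640 arrangements.
So 362880 − 80640 = 282240 arrangements keep them apart.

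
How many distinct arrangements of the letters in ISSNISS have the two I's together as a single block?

Treat the 2 copies of I as a single block. The multiset to arrange is then {II, N, S, S, S, S}, 6 items in all.
That gives (6)!/(4!) = 30 arrangements.

30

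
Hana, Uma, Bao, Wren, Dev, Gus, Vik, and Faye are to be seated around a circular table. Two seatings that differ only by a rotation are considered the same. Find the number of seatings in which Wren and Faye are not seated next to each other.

Without the restriction there are (7)! = 5040 seatings.
Seatings with Wren beside Faye: treat them as a block with 2 internal orders, giving 2 × (6)! = 1440.
Subtracting, 5040 − 1440 = 3600.

3600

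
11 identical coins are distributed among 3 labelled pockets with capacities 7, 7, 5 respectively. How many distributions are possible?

37

Without the upper bounds there are C(13,2) = 78 ways to split 11 among 3 pockets.
Subtract solutions that violate a single cap (substitute x_i' = x_i − (cap_i+1)): x_1 ≥ 8 gives C(5,2) = 10; x_2 ≥ 8 gives C(5,2) = 10; x_3 ≥ 6 gives C(7,2) = 21. Together 41.
No two caps can be exceeded simultaneously, so the pair terms are all 0.
By inclusion–exclusion the count is 78 − 41 + 0 = 37.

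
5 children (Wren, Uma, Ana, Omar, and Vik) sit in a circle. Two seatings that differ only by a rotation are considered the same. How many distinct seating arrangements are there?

Seat Wren anywhere (absorbing the rotational symmetry), then permute the other 4: (4)! = 24.

24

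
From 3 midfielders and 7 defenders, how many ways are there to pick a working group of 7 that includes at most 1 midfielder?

22

Split by how many midfielders are chosen (0 through 1).
Sum: C(3,0)·C(7,7) + C(3,1)·C(7,6) = 1 + 21 = 22.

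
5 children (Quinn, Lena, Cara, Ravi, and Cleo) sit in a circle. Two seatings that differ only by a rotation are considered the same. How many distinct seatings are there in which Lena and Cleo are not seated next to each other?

12

All circular seatings of 5 people number (4)! = 24.
Seatings with Lena beside Cleo: treat them as a block with 2 internal orders, giving 2 × (3)! = 12.
Subtracting, 24 − 12 = 12.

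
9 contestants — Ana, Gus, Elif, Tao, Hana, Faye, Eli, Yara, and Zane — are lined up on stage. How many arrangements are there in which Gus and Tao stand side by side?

80640

Treat {Gus, Tao} as a single unit. There are 8 units to order, and the pair itself can be ordered 2 ways.
So the count is 2·(8)! = 80640.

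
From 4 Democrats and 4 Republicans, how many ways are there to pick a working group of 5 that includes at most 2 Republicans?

28

Split by how many Republicans are chosen (0 through 2).
Sum: C(4,0)·C(4,5) + C(4,1)·C(4,4) + C(4,2)·C(4,3) = 0 + 4 + 24 = 28.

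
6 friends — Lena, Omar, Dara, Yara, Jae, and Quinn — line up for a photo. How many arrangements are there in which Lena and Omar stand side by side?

Glue Lena and Omar into one block (2 internal orders), leaving 5 units to arrange in a row.
That gives 2 × 5! = 2 × 120 = 240.

240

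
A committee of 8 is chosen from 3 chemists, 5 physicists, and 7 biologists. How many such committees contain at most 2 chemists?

Split by how many chemists are chosen (0 through 2).
Sum: C(3,0)·C(12,8) + C(3,1)·C(12,7) + C(3,2)·C(12,6) = 495 + 2376 + 2772 = 5643.

5643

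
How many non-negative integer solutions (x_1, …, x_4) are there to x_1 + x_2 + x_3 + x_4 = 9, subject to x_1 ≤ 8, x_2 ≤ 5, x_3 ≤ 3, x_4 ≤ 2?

70

By stars and bars, unrestricted non-negative solutions to x_1+…+x_4 = 9 number C(9+3,3) = 220.
Subtract solutions that violate a single cap (substitute x_i' = x_i − (cap_i+1)): x_1 ≥ 9 gives C(3,3) = 1; x_2 ≥ 6 gives C(6,3) = 20; x_3 ≥ 4 gives C(8,3) = 56; x_4 ≥ 3 gives C(9,3) = 84. Together 161.
Add back pairs where two caps are both exceeded: 0 + 0 + 0 + 0 + 1 + 10 = 11.
By inclusion–exclusion the count is 220 − 161 + 11 = 70.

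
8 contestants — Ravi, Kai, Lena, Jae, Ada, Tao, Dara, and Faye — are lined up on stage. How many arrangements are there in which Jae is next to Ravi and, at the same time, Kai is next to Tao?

Treat {Jae,Ravi} as one block (2 orders) and {Kai,Tao} as another (2 orders).
That leaves 6 units to arrange: 2 × 2 × 6! = 4 × 720 = 2880.

2880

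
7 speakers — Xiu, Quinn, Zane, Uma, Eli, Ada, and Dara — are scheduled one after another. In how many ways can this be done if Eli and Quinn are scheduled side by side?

1440

Place the 5 others and the Eli-Quinn pair as 6 objects in a line; the pair has 2 internal arrangements.
That gives 2 × 6! = 2 × 720 = 1440.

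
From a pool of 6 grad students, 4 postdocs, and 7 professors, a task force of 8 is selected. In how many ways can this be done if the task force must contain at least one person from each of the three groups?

22813

Total 8-person selections from all 17: C(17,8) = 24310.
Selections missing a whole group: no grad students → C(11,8) = 165; no postdocs → C(13,8) = 1287; no professors → C(10,8) = 45.
Add back selections omitting two groups (i.e. drawn from a single group): C(6,8) + C(4,8) + C(7,8) = 0.
By inclusion–exclusion: 24310 − 1497 + 0 = 22813.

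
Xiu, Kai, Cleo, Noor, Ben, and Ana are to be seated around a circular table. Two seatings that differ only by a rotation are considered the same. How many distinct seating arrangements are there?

120

Around a circle, 6 distinct people have 6!/6 = (5)! = 120 rotationally distinct seatings.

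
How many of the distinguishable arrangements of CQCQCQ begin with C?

10

Fix C in the first position and arrange the remaining 5 letters.
Those 5 letters have C appearing twice and Q appearing 3 times, giving (5)!/(3!·2!) = 10.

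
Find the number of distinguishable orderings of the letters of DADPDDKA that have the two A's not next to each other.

630

Total arrangements of DADPDDKA: 8!/(4!·2!) = 840.
Arrangements with the A's together: treat AA as one letter, giving (7)!/(4!) = 210.
Hence 840 − 210 = 630.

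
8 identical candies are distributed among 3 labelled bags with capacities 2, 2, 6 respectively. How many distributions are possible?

6

Without the upper bounds there are C(10,2) = 45 ways to split 8 among 3 bags.
Subtract solutions that violate a single cap (substitute x_i' = x_i − (cap_i+1)): x_1 ≥ 3 gives C(7,2) = 21; x_2 ≥ 3 gives C(7,2) = 21; x_3 ≥ 7 gives C(3,2) = 3. Together 45.
Add back pairs where two caps are both exceeded: 6 + 0 + 0 = 6.
By inclusion–exclusion the count is 45 − 45 + 6 = 6.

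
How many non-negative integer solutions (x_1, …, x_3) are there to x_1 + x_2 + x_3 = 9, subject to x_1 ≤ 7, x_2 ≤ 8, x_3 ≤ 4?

By stars and bars, unrestricted non-negative solutions to x_1+…+x_3 = 9 number C(9+2,2) = 55.
Subtract solutions that violate a single cap (substitute x_i' = x_i − (cap_i+1)): x_1 ≥ 8 gives C(3,2) = 3; x_2 ≥ 9 gives C(2,2) = 1; x_3 ≥ 5 gives C(6,2) = 15. Together 19.
No two caps can be exceeded simultaneously, so the pair terms are all 0.
By inclusion–exclusion the count is 55 − 19 + 0 = 36.

36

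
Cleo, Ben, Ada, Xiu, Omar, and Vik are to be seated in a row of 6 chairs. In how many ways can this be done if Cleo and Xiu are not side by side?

Of the 6! = 720 arrangements, those with Cleo and Xiu adjacent number 2 × 5! = 240 (treat the pair as a block with 2 internal orders).
So 720 − 240 = 480 arrangements keep them apart.

480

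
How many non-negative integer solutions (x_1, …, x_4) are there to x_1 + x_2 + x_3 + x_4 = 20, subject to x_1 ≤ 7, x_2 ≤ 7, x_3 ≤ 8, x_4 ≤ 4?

80

Ignoring the caps, the number of non-negative solutions to x_1+…+x_4 = 20 is C(23,3) = 1771.
Subtract solutions that violate a single cap (substitute x_i' = x_i − (cap_i+1)): x_1 ≥ 8 gives C(15,3) = 455; x_2 ≥ 8 gives C(15,3) = 455; x_3 ≥ 9 gives C(14,3) = 364; x_4 ≥ 5 gives C(18,3) = 816. Together 2090.
Add back pairs where two caps are both exceeded: 35 + 20 + 120 + 20 + 120 + 84 = 399.
By inclusion–exclusion the count is 1771 − 2090 + 399 = 80.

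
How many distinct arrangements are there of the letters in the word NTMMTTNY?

NTMMTTNY has 8 letters with M appearing twice, N appearing twice, and T appearing 3 times.
The number of distinct arrangements is 8!/(3!·2!·2!) = 40320/24 = 1680.

1680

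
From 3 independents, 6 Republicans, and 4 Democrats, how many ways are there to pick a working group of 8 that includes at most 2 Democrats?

Split by how many Democrats are chosen (0 through 2).
Sum: C(4,0)·C(9,8) + C(4,1)·C(9,7) + C(4,2)·C(9,6) = 9 + 144 + 504 = 657.

657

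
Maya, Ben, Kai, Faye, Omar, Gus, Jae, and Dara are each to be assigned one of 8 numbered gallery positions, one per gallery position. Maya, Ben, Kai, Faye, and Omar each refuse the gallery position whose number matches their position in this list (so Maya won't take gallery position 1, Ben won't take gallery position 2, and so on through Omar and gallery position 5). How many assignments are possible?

21234

Let Aᵢ (for 1 ≤ i ≤ 5) be the placements that put person i in their forbidden gallery position. Any j of these fix j positions, leaving (8−j)! ways to fill the rest, and there are C(5,j) ways to pick which j.
By inclusion–exclusion, the number of valid placements is Σ_{j=0}^{5} (−1)^j C(5,j)·(8−j)!.
Computing: 40320 − 25200 + 7200 − 1200 + 120 − 6 = 21234.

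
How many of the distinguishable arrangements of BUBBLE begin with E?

With the first slot taken by E, it remains to arrange the other 5 letters (BUBBL).
Those 5 letters have B appearing 3 times, giving (5)!/(3!) = 20.

20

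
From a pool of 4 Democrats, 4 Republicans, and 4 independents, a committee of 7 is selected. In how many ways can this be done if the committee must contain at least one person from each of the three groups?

Total 7-person selections from all 12: C(12,7) = 792.
Selections missing a whole group: no Democrats → C(8,7) = 8; no Republicans → C(8,7) = 8; no independents → C(8,7) = 8.
Add back selections omitting two groups (i.e. drawn from a single group): C(4,7) + C(4,7) + C(4,7) = 0.
By inclusion–exclusion: 792 − 24 + 0 = 768.

768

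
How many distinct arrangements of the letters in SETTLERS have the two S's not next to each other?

Total arrangements of SETTLERS: 8!/(2!·2!·2!) = 5040.
Arrangements with the S's together: treat SS as one letter, giving (7)!/(2!·2!) = 1260.
Hence 5040 − 1260 = 3780.

3780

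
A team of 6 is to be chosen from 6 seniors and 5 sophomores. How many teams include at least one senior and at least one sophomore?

Unrestricted: C(11,6) = 462 ways to pick any 6 of the 11.
Selections missing a whole group: no seniors → C(5,6) = 0; no sophomores → C(6,6) = 1.
Both groups omitted at once is impossible, so 462 − 1 = 461.

461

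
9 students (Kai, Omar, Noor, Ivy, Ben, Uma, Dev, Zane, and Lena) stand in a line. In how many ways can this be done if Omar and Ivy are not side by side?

282240

Of the 9! = 362880 arrangements, those with Omar and Ivy adjacent number 2 × 8! = 80640 (treat the pair as a block with 2 internal orders).
Complementary counting: 362880 − 80640 = 282240.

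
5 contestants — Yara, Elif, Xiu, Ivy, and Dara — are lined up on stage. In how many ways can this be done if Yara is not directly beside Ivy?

There are 5! = 120 arrangements in all. If Yara and Ivy are adjacent, merging them into one block gives 2·(4)! = 48 arrangements.
Complementary counting: 120 − 48 = 72.

72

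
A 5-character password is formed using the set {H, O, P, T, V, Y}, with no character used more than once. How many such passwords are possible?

720

Choose and order 5 of the 6 symbols: the first character has 6 options, the next 5, and so on down to 2.
6 × 5 × 4 × 3 × 2 = 720.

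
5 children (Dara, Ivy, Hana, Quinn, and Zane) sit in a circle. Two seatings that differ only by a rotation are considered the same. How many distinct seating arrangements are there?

Around a circle, 5 distinct people have 5!/5 = (4)! = 24 rotationally distinct seatings.

24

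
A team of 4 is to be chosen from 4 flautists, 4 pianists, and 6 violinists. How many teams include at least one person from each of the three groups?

528

Unrestricted: C(14,4) = 1001 ways to pick any 4 of the 14.
Subtract selections that omit an entire group: no flautists → C(10,4) = 210; no pianists → C(10,4) = 210; no violinists → C(8,4) = 70.
Add back selections omitting two groups (i.e. drawn from a single group): C(4,4) + C(4,4) + C(6,4) = 17.
By inclusion–exclusion: 1001 − 490 + 17 = 528.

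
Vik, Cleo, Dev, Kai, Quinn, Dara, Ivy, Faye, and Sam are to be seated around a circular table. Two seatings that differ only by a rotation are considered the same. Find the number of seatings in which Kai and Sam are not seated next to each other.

All circular seatings of 9 people number (8)! = 40320.
Those with Kai next to Sam: fuse the pair into one unit and seat 8 units around a circle — 2·(7)! = 10080.
Subtracting, 40320 − 10080 = 30240.

30240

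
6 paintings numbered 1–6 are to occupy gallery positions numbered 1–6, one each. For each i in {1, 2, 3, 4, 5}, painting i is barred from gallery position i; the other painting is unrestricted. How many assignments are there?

Let Aᵢ (for 1 ≤ i ≤ 5) be the placements that put painting i in its forbidden gallery position. Any j of these fix j positions, leaving (6−j)! ways to fill the rest, and there are C(5,j) ways to pick which j.
By inclusion–exclusion, the number of valid placements is Σ_{j=0}^{5} (−1)^j C(5,j)·(6−j)!.
Computing: 720 − 600 + 240 − 60 + 10 − 1 = 309.

309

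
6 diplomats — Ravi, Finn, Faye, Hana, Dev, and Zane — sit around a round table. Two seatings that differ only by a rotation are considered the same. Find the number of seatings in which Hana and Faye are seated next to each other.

48

Glue Hana and Faye into a block (2 internal orders). Seating 5 units around a circle gives (4)! arrangements.
So 2 × (4)! = 2 × 24 = 48.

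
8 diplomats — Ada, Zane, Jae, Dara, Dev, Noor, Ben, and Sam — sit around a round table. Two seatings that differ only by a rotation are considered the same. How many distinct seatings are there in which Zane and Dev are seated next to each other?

Glue Zane and Dev into a block (2 internal orders). Seating 7 units around a circle gives (6)! arrangements.
So 2 × (6)! = 2 × 720 = 1440.

1440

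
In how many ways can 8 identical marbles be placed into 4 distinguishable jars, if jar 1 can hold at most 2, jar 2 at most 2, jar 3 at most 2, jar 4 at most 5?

By stars and bars, unrestricted non-negative solutions to x_1+…+x_4 = 8 number C(8+3,3) = 165.
Subtract solutions that violate a single cap (substitute x_i' = x_i − (cap_i+1)): x_1 ≥ 3 gives C(8,3) = 56; x_2 ≥ 3 gives C(8,3) = 56; x_3 ≥ 3 gives C(8,3) = 56; x_4 ≥ 6 gives C(5,3) = 10. Together 178.
Add back pairs where two caps are both exceeded: 10 + 10 + 0 + 10 + 0 + 0 = 30.
By inclusion–exclusion the count is 165 − 178 + 30 = 17.

17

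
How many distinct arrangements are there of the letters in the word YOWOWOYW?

560

The 8 letters of YOWOWOYW have repeats: O appearing 3 times, W appearing 3 times, and Y appearing twice.
Dividing 8! = 40320 by 3!·3!·2! = 72 for the repeated letters gives 560.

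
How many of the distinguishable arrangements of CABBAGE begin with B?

Fix B in the first position and arrange the remaining 6 letters.
Those 6 letters have A appearing twice, giving (6)!/(2!) = 360.

360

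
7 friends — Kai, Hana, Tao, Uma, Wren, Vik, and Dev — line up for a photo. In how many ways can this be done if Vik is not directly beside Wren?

Of the 7! = 5040 arrangements, those with Vik and Wren adjacent number 2 × 6! = 1440 (treat the pair as a block with 2 internal orders).
Complementary counting: 5040 − 1440 = 3600.

3600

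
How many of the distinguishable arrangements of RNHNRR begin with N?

20

Fix N in the first position and arrange the remaining 5 letters.
Those 5 letters have R appearing 3 times, giving (5)!/(3!) = 20.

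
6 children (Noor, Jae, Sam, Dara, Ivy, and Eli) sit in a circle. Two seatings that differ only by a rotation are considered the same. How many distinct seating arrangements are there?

120

Fix one person's seat to break rotational symmetry; the remaining 5 people can be arranged in (5)! = 120 ways.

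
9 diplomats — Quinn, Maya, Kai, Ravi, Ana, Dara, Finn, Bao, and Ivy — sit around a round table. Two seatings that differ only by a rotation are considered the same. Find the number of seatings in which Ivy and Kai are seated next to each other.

Treat {Ivy, Kai} as one unit (2 internal orders) and seat the resulting 8 units around the table: (7)! circular arrangements.
So 2 × (7)! = 2 × 5040 = 10080.

10080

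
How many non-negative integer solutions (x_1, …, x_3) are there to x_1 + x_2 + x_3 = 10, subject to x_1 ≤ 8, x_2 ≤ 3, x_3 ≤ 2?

9

By stars and bars, unrestricted non-negative solutions to x_1+…+x_3 = 10 number C(10+2,2) = 66.
Subtract solutions that violate a single cap (substitute x_i' = x_i − (cap_i+1)): x_1 ≥ 9 gives C(3,2) = 3; x_2 ≥ 4 gives C(8,2) = 28; x_3 ≥ 3 gives C(9,2) = 36. Together 67.
Add back pairs where two caps are both exceeded: 0 + 0 + 10 = 10.
By inclusion–exclusion the count is 66 − 67 + 10 = 9.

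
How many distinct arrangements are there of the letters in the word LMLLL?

5

The 5 letters of LMLLL have repeats: L appearing 4 times.
So there are 5! / (4!) = 5 distinguishable arrangements.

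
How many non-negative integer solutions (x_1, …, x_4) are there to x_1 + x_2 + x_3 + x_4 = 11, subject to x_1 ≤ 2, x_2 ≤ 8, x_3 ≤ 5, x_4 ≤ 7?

124

By stars and bars, unrestricted non-negative solutions to x_1+…+x_4 = 11 number C(11+3,3) = 364.
Subtract solutions that violate a single cap (substitute x_i' = x_i − (cap_i+1)): x_1 ≥ 3 gives C(11,3) = 165; x_2 ≥ 9 gives C(5,3) = 10; x_3 ≥ 6 gives C(8,3) = 56; x_4 ≥ 8 gives C(6,3) = 20. Together 251.
Add back pairs where two caps are both exceeded: 0 + 10 + 1 + 0 + 0 + 0 = 11.
By inclusion–exclusion the count is 364 − 251 + 11 = 124.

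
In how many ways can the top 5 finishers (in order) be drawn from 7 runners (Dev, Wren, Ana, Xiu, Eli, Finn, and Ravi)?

This is an ordered selection of 5 from 7: P(7,5).
That gives 7 × 6 × 5 × 4 × 3 = 2520.

2520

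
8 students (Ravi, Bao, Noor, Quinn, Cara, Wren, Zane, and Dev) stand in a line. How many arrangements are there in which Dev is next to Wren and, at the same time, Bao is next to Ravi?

Treat {Dev,Wren} as one block (2 orders) and {Bao,Ravi} as another (2 orders).
That leaves 6 units to arrange: 2 × 2 × 6! = 4 × 720 = 2880.

2880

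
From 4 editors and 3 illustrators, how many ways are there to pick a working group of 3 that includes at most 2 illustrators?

Split by how many illustrators are chosen (0 through 2).
Sum: C(3,0)·C(4,3) + C(3,1)·C(4,2) + C(3,2)·C(4,1) = 4 + 18 + 12 = 34.

34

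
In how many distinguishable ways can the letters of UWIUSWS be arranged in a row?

630

UWIUSWS has 7 letters with S appearing twice, U appearing twice, and W appearing twice.
The number of distinct arrangements is 7!/(2!·2!·2!) = 5040/8 = 630.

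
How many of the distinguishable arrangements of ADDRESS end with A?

180

Fix A in the last position and arrange the remaining 6 letters.
Those 6 letters have D appearing twice and S appearing twice, giving (6)!/(2!·2!) = 180.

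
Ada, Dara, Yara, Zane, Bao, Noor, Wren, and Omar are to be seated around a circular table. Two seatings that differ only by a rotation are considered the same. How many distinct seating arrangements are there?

Fix one person's seat to break rotational symmetry; the remaining 7 people can be arranged in (7)! = 5040 ways.

5040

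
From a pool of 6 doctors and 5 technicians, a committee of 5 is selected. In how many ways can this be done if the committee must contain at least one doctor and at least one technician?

Total 5-person selections from all 11: C(11,5) = 462.
Selections missing a whole group: no doctors → C(5,5) = 1; no technicians → C(6,5) = 6.
Both groups omitted at once is impossible, so 462 − 7 = 455.

455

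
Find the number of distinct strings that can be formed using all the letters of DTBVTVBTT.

The 9 letters of DTBVTVBTT have repeats: B appearing twice, T appearing 4 times, and V appearing twice.
The number of distinct arrangements is 9!/(4!·2!·2!) = 362880/96 = 3780.

3780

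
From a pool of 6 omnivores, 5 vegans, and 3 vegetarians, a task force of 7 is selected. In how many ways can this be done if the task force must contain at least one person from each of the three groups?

3058

Unrestricted: C(14,7) = 3432 ways to pick any 7 of the 14.
Subtract selections that omit an entire group: no omnivores → C(8,7) = 8; no vegans → C(9,7) = 36; no vegetarians → C(11,7) = 330.
Add back selections omitting two groups (i.e. drawn from a single group): C(6,7) + C(5,7) + C(3,7) = 0.
By inclusion–exclusion: 3432 − 374 + 0 = 3058.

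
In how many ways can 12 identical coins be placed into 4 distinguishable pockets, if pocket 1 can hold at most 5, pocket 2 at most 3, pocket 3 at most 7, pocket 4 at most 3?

Without the upper bounds there are C(15,3) = 455 ways to split 12 among 4 pockets.
Subtract solutions that violate a single cap (substitute x_i' = x_i − (cap_i+1)): x_1 ≥ 6 gives C(9,3) = 84; x_2 ≥ 4 gives C(11,3) = 165; x_3 ≥ 8 gives C(7,3) = 35; x_4 ≥ 4 gives C(11,3) = 165. Together 449.
Add back pairs where two caps are both exceeded: 10 + 0 + 10 + 1 + 35 + 1 = 57.
By inclusion–exclusion the count is 455 − 449 + 57 = 63.

63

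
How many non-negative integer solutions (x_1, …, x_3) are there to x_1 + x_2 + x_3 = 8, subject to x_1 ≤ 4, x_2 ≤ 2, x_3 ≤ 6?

By stars and bars, unrestricted non-negative solutions to x_1+…+x_3 = 8 number C(8+2,2) = 45.
Subtract solutions that violate a single cap (substitute x_i' = x_i − (cap_i+1)): x_1 ≥ 5 gives C(5,2) = 10; x_2 ≥ 3 gives C(7,2) = 21; x_3 ≥ 7 gives C(3,2) = 3. Together 34.
Add back pairs where two caps are both exceeded: 1 + 0 + 0 = 1.
By inclusion–exclusion the count is 45 − 34 + 1 = 12.

12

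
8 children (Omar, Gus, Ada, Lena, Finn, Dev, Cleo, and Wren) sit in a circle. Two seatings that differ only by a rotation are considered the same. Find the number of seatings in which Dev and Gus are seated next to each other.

Treat {Dev, Gus} as one unit (2 internal orders) and seat the resulting 7 units around the table: (6)! circular arrangements.
So 2 × (6)! = 2 × 720 = 1440.

1440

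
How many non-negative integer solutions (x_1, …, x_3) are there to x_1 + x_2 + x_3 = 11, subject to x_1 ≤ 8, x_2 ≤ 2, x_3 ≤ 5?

By stars and bars, unrestricted non-negative solutions to x_1+…+x_3 = 11 number C(11+2,2) = 78.
Subtract solutions that violate a single cap (substitute x_i' = x_i − (cap_i+1)): x_1 ≥ 9 gives C(4,2) = 6; x_2 ≥ 3 gives C(10,2) = 45; x_3 ≥ 6 gives C(7,2) = 21. Together 72.
Add back pairs where two caps are both exceeded: 0 + 0 + 6 = 6.
By inclusion–exclusion the count is 78 − 72 + 6 = 12.

12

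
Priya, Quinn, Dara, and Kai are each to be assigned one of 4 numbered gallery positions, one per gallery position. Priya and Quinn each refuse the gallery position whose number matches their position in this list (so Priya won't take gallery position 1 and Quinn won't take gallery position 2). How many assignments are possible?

14

Let Aᵢ (for i ∈ {1, 2}) be the placements that put person i in their forbidden gallery position. Any j of these fix j positions, leaving (4−j)! ways to fill the rest, and there are C(2,j) ways to pick which j.
By inclusion–exclusion, the number of valid placements is Σ_{j=0}^{2} (−1)^j C(2,j)·(4−j)!.
Computing: 24 − 12 + 2 = 14.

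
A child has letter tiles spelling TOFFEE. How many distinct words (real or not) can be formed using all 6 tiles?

180

Letter multiplicities in TOFFEE: E×2, F×2, O×1, T×1.
Dividing 6! = 720 by 2!·2! = 4 for the repeated letters gives 180.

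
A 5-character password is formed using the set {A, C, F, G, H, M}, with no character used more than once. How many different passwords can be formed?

This is a permutation of 5 out of 6: P(6,5) = 6!/1!.
That product is 6 × 5 × 4 × 3 × 2 = 720.

720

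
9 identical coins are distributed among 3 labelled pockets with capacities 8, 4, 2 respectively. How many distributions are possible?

By stars and bars, unrestricted non-negative solutions to x_1+…+x_3 = 9 number C(9+2,2) = 55.
Subtract solutions that violate a single cap (substitute x_i' = x_i − (cap_i+1)): x_1 ≥ 9 gives C(2,2) = 1; x_2 ≥ 5 gives C(6,2) = 15; x_3 ≥ 3 gives C(8,2) = 28. Together 44.
Add back pairs where two caps are both exceeded: 0 + 0 + 3 = 3.
By inclusion–exclusion the count is 55 − 44 + 3 = 14.

14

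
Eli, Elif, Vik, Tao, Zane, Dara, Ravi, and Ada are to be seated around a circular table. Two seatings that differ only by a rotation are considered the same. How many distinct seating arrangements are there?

5040

Seat Eli anywhere (absorbing the rotational symmetry), then permute the other 7: (7)! = 5040.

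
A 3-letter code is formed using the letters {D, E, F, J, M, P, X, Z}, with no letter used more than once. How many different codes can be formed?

This is a permutation of 3 out of 8: P(8,3) = 8!/5!.
That product is 8 × 7 × 6 = 336.

336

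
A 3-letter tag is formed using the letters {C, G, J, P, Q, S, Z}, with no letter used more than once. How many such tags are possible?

This is a permutation of 3 out of 7: P(7,3) = 7!/4!.
That product is 7 × 6 × 5 = 210.

210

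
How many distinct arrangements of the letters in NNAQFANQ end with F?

210

With the last slot taken by F, it remains to arrange the other 7 letters (NNAQANQ).
Those 7 letters have A appearing twice, N appearing 3 times, and Q appearing twice, giving (7)!/(3!·2!·2!) = 210.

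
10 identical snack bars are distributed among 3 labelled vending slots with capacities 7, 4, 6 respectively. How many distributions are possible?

Ignoring the caps, the number of non-negative solutions to x_1+…+x_3 = 10 is C(12,2) = 66.
Subtract solutions that violate a single cap (substitute x_i' = x_i − (cap_i+1)): x_1 ≥ 8 gives C(4,2) = 6; x_2 ≥ 5 gives C(7,2) = 21; x_3 ≥ 7 gives C(5,2) = 10. Together 37.
No two caps can be exceeded simultaneously, so the pair terms are all 0.
By inclusion–exclusion the count is 66 − 37 + 0 = 29.

29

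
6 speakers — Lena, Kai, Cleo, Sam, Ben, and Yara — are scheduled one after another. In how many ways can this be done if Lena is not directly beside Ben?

Of the 6! = 720 arrangements, those with Lena and Ben adjacent number 2 × 5! = 240 (treat the pair as a block with 2 internal orders).
Complementary counting: 720 − 240 = 480.

480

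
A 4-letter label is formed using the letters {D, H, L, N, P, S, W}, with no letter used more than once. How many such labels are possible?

840

With no repetition, fill the 4 letters in order: 7 choices, then 6, down to 4.
7 × 6 × 5 × 4 = 840.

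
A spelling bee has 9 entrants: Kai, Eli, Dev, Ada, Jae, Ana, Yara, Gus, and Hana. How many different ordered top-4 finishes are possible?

There are 9 choices for 1st place, 8 for 2nd, and so on down to 6 for position 4.
That gives 9 × 8 × 7 × 6 = 3024.

3024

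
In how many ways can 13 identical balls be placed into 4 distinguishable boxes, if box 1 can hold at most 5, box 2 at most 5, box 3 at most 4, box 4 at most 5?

77

By stars and bars, unrestricted non-negative solutions to x_1+…+x_4 = 13 number C(13+3,3) = 560.
Subtract solutions that violate a single cap (substitute x_i' = x_i − (cap_i+1)): x_1 ≥ 6 gives C(10,3) = 120; x_2 ≥ 6 gives C(10,3) = 120; x_3 ≥ 5 gives C(11,3) = 165; x_4 ≥ 6 gives C(10,3) = 120. Together 525.
Add back pairs where two caps are both exceeded: 4 + 10 + 4 + 10 + 4 + 10 = 42.
By inclusion–exclusion the count is 560 − 525 + 42 = 77.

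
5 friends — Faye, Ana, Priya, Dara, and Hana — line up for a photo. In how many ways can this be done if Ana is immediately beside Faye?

Place the 3 others and the Ana-Faye pair as 4 objects in a line; the pair has 2 internal arrangements.
So the count is 2·(4)! = 48.

48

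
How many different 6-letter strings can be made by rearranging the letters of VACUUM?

The 6 letters of VACUUM have repeats: U appearing twice.
The number of distinct arrangements is 6!/(2!) = 720/2 = 360.

360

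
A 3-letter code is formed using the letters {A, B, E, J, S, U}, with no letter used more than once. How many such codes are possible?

With no repetition, fill the 3 letters in order: 6 choices, then 5, down to 4.
That product is 6 × 5 × 4 = 120.

120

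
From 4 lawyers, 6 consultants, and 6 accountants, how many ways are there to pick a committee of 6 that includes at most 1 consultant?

1722

Split by how many consultants are chosen (0 through 1).
Sum: C(6,0)·C(10,6) + C(6,1)·C(10,5) = 210 + 1512 = 1722.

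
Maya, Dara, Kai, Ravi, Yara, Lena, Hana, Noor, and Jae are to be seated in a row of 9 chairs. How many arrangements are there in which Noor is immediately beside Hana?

Glue Noor and Hana into one block (2 internal orders), leaving 8 units to arrange in a row.
That gives 2 × 8! = 2 × 40320 = 80640.

80640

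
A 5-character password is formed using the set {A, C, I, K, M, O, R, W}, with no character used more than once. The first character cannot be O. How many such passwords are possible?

The first character has 8−1 = 7 choices (anything except O).
The remaining 4 characters are filled from the other 7 symbols without repetition: 7 × 6 × 5 × 4 = 840.
Total: 7 × 840 = 5880.

5880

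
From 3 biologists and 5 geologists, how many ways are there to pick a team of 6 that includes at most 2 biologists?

Split by how many biologists are chosen (0 through 2).
Sum: C(3,0)·C(5,6) + C(3,1)·C(5,5) + C(3,2)·C(5,4) = 0 + 3 + 15 = 18.

18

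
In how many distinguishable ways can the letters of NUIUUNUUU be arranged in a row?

The 9 letters of NUIUUNUUU have repeats: N appearing twice and U appearing 6 times.
So there are 9! / (6!·2!) = 252 distinguishable arrangements.

252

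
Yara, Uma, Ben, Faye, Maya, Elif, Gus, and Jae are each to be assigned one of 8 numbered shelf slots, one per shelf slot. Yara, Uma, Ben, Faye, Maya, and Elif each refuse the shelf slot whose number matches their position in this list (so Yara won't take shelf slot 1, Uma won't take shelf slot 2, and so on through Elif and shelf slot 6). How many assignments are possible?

Let Aᵢ (for 1 ≤ i ≤ 6) be the placements that put person i in their forbidden shelf slot. Any j of these fix j positions, leaving (8−j)! ways to fill the rest, and there are C(6,j) ways to pick which j.
By inclusion–exclusion, the number of valid placements is Σ_{j=0}^{6} (−1)^j C(6,j)·(8−j)!.
Computing: 40320 − 30240 + 10800 − 2400 + 360 − 36 + 2 = 18806.

18806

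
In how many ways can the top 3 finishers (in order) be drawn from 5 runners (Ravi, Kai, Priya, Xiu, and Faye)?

This is an ordered selection of 3 from 5: P(5,3).
That gives 5 × 4 × 3 = 60.

60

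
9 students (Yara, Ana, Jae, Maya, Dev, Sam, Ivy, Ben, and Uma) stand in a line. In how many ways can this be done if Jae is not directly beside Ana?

There are 9! = 362880 arrangements in all. If Jae and Ana are adjacent, merging them into one block gives 2·(8)! = 80640 arrangements.
Complementary counting: 362880 − 80640 = 282240.

282240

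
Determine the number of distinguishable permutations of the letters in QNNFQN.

QNNFQN has 6 letters with N appearing 3 times and Q appearing twice.
So there are 6! / (3!·2!) = 60 distinguishable arrangements.

60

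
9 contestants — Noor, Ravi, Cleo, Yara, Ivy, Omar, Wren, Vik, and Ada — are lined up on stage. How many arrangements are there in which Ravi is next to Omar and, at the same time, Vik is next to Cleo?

Treat {Ravi,Omar} as one block (2 orders) and {Vik,Cleo} as another (2 orders).
That leaves 7 units to arrange: 2 × 2 × 7! = 4 × 5040 = 20160.

20160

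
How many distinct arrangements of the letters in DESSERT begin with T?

With the first slot taken by T, it remains to arrange the other 6 letters (DESSER).
Those 6 letters have E appearing twice and S appearing twice, giving (6)!/(2!·2!) = 180.

180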